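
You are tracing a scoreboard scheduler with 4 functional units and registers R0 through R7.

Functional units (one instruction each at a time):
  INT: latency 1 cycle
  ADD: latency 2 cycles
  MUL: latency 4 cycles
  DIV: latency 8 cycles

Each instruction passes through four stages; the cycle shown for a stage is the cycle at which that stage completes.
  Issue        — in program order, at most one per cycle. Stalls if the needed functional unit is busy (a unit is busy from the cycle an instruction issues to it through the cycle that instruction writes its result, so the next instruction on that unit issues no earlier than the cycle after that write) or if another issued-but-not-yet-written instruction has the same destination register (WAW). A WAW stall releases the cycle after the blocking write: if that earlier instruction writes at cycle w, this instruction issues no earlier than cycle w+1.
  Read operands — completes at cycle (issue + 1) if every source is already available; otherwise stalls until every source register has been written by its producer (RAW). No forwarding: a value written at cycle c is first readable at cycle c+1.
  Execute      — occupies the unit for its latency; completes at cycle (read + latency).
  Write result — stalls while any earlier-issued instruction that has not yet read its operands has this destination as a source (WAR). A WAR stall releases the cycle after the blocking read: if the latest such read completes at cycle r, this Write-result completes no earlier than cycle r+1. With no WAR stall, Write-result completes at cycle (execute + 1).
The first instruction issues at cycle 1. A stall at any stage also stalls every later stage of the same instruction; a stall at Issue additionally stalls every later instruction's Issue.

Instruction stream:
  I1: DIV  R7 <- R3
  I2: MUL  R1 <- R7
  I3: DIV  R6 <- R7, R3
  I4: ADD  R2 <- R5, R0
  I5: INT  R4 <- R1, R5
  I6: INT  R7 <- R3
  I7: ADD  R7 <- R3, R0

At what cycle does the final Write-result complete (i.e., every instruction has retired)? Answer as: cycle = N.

cycle = 29

[I1] 1/2/10/11
[I2] 2/12/16/17  (RAW R7: wait I1 write@11)
[I3] 12/13/21/22  (struct: DIV busy until I1 writes@11)
[I4] 13/14/16/17
[I5] 14/18/19/20  (RAW R1: wait I2 write@17)
[I6] 21/22/23/24  (struct: INT busy until I5 writes@20)
[I7] 25/26/28/29  (WAW R7: wait I6 write@24)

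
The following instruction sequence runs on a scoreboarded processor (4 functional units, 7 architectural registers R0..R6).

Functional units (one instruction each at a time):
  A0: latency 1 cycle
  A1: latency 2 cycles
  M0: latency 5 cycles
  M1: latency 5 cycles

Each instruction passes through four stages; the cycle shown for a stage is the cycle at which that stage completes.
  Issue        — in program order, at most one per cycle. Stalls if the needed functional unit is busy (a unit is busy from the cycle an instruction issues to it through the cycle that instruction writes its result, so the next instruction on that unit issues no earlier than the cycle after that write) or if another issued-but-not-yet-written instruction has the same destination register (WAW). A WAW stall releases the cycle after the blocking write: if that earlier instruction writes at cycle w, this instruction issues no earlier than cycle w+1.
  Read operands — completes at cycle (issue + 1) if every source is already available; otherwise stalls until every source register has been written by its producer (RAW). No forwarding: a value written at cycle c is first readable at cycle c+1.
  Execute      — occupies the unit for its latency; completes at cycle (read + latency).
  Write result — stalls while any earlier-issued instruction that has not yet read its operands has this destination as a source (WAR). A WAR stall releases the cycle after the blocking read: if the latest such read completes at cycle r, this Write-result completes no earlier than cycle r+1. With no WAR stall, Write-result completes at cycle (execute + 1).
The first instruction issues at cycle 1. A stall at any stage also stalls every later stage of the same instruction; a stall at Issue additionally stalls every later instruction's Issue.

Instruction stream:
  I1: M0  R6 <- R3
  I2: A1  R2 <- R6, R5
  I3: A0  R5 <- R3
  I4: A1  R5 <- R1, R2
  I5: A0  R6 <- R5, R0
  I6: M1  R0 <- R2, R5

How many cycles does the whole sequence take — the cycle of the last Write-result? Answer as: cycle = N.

cycle 1: I1 dispatched to M0
cycle 2: I1 operands ready, I2 dispatched to A1
cycle 3: I3 dispatched to A0
cycle 4: I3 operands ready
cycle 5: I3 complete
cycle 7: I1 complete
cycle 8: R6←I1
cycle 9: I2 operands ready
cycle 10: R5←I3
cycle 11: I2 complete
cycle 12: R2←I2
cycle 13: I4 dispatched to A1
cycle 14: I4 operands ready, I5 dispatched to A0
cycle 15: I6 dispatched to M1
cycle 16: I4 complete
cycle 17: R5←I4
cycle 18: I5 operands ready, I6 operands ready
cycle 19: I5 complete
cycle 20: R6←I5
cycle 23: I6 complete
cycle 24: R0←I6

cycle = 24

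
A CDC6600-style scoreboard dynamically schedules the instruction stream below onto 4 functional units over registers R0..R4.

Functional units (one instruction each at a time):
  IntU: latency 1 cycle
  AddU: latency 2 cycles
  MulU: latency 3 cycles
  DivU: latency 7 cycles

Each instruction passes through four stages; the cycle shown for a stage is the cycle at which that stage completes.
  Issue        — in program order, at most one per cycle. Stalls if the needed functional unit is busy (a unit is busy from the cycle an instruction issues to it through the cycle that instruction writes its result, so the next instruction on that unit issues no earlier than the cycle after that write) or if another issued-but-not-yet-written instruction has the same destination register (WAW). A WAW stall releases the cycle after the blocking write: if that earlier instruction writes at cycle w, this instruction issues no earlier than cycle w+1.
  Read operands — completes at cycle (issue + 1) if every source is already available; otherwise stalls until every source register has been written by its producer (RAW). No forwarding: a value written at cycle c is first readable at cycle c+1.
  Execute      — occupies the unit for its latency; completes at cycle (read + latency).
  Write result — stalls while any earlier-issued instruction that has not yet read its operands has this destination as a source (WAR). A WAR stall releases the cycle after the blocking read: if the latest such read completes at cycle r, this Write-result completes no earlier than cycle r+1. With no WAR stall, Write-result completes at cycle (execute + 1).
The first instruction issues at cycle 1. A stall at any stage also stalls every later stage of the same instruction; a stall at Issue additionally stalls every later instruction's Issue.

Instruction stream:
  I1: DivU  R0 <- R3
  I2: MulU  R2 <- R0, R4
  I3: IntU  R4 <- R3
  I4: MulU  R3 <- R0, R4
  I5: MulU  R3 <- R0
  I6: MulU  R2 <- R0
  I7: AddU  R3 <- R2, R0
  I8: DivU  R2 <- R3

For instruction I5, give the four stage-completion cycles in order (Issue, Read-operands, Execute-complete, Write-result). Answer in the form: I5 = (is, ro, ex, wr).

I5 = (22, 23, 26, 27)

I1: IS=1 RO=2 EX=9 WR=10
I2: IS=2 RO=11 EX=14 WR=15  [RAW R0: wait I1 write@10]
I3: IS=3 RO=4 EX=5 WR=12  [WAR R4: wait I2 read@11]
I4: IS=16 RO=17 EX=20 WR=21  [struct: MulU busy until I2 writes@15]
I5: IS=22 RO=23 EX=26 WR=27  [struct: MulU busy until I4 writes@21]
I6: IS=28 RO=29 EX=32 WR=33  [struct: MulU busy until I5 writes@27]
I7: IS=29 RO=34 EX=36 WR=37  [RAW R2: wait I6 write@33]
I8: IS=34 RO=38 EX=45 WR=46  [WAW R2: wait I6 write@33; RAW R3: wait I7 write@37]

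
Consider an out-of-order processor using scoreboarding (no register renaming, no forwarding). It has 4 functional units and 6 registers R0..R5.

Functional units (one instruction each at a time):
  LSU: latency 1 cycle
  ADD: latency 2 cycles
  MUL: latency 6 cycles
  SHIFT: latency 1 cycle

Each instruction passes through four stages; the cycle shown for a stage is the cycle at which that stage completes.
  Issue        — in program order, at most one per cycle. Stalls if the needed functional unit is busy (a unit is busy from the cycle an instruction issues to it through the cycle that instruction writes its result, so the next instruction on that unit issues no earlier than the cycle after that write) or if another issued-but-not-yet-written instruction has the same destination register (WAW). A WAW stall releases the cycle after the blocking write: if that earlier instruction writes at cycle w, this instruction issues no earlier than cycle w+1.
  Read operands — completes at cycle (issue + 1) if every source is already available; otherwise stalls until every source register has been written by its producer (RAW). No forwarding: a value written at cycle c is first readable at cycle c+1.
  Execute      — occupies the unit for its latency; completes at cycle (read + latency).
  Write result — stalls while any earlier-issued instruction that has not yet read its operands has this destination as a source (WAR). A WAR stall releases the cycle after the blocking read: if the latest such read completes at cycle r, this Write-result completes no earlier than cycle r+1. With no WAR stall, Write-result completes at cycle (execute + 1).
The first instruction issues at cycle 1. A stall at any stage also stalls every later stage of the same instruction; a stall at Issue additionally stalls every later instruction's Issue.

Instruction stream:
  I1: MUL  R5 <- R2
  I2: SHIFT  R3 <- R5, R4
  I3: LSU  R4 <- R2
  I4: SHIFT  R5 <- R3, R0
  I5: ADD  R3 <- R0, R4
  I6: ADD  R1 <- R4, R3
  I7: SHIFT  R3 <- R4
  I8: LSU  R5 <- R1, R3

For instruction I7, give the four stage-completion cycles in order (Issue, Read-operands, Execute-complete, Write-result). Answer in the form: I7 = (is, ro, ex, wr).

I7 = (20, 21, 22, 23)

1) issue 1, read 2, done 8, write 9
2) issue 2, read 10, done 11, write 12  <RAW R5: wait I1 write@9>
3) issue 3, read 4, done 5, write 11  <WAR R4: wait I2 read@10>
4) issue 13, read 14, done 15, write 16  <struct: SHIFT busy until I2 writes@12>
5) issue 14, read 15, done 17, write 18
6) issue 19, read 20, done 22, write 23  <struct: ADD busy until I5 writes@18>
7) issue 20, read 21, done 22, write 23
8) issue 21, read 24, done 25, write 26  <RAW R1: wait I6 write@23 / RAW R3: wait I7 write@23>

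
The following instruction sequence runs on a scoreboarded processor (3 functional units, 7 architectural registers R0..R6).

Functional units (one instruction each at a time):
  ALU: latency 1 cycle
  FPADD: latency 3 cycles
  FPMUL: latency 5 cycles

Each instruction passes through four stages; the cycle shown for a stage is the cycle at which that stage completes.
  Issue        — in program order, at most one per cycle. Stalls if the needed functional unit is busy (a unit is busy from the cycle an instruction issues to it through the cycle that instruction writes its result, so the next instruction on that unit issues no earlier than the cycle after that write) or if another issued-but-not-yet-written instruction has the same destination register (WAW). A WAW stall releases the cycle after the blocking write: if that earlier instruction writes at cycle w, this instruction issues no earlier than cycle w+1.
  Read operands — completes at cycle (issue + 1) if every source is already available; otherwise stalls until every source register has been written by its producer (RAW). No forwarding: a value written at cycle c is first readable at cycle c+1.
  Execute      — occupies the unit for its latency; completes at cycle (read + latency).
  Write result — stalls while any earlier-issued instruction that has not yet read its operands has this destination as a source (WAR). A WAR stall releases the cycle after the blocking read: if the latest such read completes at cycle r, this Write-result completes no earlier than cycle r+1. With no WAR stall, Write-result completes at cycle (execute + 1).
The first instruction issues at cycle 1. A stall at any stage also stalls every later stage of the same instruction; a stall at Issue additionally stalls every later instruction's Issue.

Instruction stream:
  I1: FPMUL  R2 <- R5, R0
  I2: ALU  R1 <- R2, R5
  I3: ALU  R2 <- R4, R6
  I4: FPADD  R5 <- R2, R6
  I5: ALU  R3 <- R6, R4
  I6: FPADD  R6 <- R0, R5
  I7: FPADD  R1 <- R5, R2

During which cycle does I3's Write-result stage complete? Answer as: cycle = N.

I1  is:1  ro:2  ex:7  wr:8
I2  is:2  ro:9  ex:10  wr:11  — RAW R2: wait I1 write@8
I3  is:12  ro:13  ex:14  wr:15  — struct: ALU busy until I2 writes@11
I4  is:13  ro:16  ex:19  wr:20  — RAW R2: wait I3 write@15
I5  is:16  ro:17  ex:18  wr:19  — struct: ALU busy until I3 writes@15
I6  is:21  ro:22  ex:25  wr:26  — struct: FPADD busy until I4 writes@20
I7  is:27  ro:28  ex:31  wr:32  — struct: FPADD busy until I6 writes@26

cycle = 15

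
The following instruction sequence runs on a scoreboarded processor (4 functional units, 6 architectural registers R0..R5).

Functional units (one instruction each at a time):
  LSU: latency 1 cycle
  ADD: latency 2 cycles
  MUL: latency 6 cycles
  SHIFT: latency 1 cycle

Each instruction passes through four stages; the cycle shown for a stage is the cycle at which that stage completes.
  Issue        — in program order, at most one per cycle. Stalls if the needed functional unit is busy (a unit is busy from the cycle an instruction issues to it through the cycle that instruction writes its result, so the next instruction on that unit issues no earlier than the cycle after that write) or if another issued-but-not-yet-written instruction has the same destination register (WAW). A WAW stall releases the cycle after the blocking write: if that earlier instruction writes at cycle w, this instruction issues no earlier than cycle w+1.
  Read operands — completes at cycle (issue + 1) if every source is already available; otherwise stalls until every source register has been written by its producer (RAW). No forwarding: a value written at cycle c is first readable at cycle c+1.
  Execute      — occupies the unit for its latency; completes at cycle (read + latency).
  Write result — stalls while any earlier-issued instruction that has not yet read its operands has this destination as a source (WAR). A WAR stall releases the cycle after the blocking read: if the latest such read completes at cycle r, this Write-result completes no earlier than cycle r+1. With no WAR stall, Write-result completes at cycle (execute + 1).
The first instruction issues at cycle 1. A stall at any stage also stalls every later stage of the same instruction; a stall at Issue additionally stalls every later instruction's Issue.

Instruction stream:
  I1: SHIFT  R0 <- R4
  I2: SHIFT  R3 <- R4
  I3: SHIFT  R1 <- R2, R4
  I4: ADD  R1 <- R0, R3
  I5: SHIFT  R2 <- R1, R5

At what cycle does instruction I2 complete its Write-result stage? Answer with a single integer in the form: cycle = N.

cycle = 8

c1: I1 issues→SHIFT
c2: I1 reads
c3: I1 exec-done
c4: I1 writes R0
c5: I2 issues→SHIFT
c6: I2 reads
c7: I2 exec-done
c8: I2 writes R3
c9: I3 issues→SHIFT
c10: I3 reads
c11: I3 exec-done
c12: I3 writes R1
c13: I4 issues→ADD
c14: I4 reads | I5 issues→SHIFT
c16: I4 exec-done
c17: I4 writes R1
c18: I5 reads
c19: I5 exec-done
c20: I5 writes R2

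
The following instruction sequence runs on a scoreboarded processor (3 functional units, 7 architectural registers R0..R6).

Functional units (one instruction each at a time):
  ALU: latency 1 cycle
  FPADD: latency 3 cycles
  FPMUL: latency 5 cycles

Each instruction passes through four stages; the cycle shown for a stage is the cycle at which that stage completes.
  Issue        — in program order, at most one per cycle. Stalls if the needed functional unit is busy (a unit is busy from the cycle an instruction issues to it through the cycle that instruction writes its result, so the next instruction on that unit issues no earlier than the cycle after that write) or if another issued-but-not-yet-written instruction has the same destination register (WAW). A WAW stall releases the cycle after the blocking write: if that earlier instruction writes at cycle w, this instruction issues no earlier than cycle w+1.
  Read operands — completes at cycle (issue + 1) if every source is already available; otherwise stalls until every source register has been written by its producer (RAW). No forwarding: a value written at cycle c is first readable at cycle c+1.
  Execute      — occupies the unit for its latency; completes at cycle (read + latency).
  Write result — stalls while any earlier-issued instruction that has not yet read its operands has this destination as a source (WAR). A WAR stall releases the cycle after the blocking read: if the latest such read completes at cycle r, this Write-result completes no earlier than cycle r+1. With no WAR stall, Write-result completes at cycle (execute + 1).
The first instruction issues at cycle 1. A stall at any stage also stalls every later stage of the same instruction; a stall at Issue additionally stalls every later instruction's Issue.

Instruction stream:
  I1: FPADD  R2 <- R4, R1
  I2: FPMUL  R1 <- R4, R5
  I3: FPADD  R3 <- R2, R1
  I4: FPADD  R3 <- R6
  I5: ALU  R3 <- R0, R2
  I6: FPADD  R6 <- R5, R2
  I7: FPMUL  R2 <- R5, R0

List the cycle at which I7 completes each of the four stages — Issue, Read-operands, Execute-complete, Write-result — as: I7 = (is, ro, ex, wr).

1) issue 1, read 2, done 5, write 6
2) issue 2, read 3, done 8, write 9
3) issue 7, read 10, done 13, write 14  <struct: FPADD busy until I1 writes@6 / RAW R1: wait I2 write@9>
4) issue 15, read 16, done 19, write 20  <struct: FPADD busy until I3 writes@14>
5) issue 21, read 22, done 23, write 24  <WAW R3: wait I4 write@20>
6) issue 22, read 23, done 26, write 27
7) issue 23, read 24, done 29, write 30

I7 = (23, 24, 29, 30)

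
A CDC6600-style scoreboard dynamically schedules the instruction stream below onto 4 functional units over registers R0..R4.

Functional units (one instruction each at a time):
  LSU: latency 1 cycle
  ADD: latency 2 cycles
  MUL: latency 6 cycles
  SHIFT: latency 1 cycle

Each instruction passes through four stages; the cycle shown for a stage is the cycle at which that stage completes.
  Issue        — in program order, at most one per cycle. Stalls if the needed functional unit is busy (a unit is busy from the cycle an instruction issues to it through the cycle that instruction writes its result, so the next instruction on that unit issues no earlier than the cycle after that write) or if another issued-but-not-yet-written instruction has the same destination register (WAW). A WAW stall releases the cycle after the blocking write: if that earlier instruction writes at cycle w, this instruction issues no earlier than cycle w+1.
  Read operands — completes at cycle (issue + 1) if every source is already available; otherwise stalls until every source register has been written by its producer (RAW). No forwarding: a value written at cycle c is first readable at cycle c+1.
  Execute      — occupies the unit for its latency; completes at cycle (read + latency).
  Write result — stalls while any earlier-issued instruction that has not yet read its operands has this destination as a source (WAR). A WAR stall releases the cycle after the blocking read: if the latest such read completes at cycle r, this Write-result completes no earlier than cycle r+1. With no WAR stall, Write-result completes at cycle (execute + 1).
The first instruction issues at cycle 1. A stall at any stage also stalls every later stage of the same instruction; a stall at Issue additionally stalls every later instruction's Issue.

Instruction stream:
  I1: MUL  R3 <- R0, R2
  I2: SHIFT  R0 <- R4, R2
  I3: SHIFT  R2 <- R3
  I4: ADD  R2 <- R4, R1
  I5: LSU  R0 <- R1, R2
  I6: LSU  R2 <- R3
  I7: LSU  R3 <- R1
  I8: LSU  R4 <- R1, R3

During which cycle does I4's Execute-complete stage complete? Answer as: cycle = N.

cycle 1: I1 issues→MUL
cycle 2: I1 reads, I2 issues→SHIFT
cycle 3: I2 reads
cycle 4: I2 exec-done
cycle 5: I2 writes R0
cycle 6: I3 issues→SHIFT
cycle 8: I1 exec-done
cycle 9: I1 writes R3
cycle 10: I3 reads
cycle 11: I3 exec-done
cycle 12: I3 writes R2
cycle 13: I4 issues→ADD
cycle 14: I4 reads, I5 issues→LSU
cycle 16: I4 exec-done
cycle 17: I4 writes R2
cycle 18: I5 reads
cycle 19: I5 exec-done
cycle 20: I5 writes R0
cycle 21: I6 issues→LSU
cycle 22: I6 reads
cycle 23: I6 exec-done
cycle 24: I6 writes R2
cycle 25: I7 issues→LSU
cycle 26: I7 reads
cycle 27: I7 exec-done
cycle 28: I7 writes R3
cycle 29: I8 issues→LSU
cycle 30: I8 reads
cycle 31: I8 exec-done
cycle 32: I8 writes R4

cycle = 16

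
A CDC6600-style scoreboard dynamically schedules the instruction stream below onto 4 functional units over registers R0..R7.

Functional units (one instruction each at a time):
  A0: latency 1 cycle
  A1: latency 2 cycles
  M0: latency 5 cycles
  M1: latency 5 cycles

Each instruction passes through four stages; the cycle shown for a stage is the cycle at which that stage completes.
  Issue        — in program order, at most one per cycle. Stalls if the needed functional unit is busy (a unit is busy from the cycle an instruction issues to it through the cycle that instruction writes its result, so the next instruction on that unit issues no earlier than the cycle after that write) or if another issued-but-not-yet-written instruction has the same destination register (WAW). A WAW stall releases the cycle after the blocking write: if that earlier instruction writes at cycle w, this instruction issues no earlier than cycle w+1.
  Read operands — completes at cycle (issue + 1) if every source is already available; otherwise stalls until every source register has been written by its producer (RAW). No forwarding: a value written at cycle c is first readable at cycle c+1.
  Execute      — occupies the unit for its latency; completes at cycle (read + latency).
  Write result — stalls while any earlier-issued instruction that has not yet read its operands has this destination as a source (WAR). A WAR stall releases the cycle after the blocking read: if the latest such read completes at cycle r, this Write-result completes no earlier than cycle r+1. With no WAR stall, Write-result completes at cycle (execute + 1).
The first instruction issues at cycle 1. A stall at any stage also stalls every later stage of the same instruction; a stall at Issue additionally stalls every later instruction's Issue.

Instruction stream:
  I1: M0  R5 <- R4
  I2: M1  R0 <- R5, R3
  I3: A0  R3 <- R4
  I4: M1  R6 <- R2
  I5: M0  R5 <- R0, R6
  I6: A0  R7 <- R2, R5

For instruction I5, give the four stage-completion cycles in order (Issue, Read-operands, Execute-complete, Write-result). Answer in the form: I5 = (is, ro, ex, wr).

[1] issue I1 (M0)
[2] I1 read-ops | issue I2 (M1)
[3] issue I3 (A0)
[4] I3 read-ops
[5] I3 finished on A0
[7] I1 finished on M0
[8] I1→R5
[9] I2 read-ops
[10] I3→R3
[14] I2 finished on M1
[15] I2→R0
[16] issue I4 (M1)
[17] I4 read-ops | issue I5 (M0)
[18] issue I6 (A0)
[22] I4 finished on M1
[23] I4→R6
[24] I5 read-ops
[29] I5 finished on M0
[30] I5→R5
[31] I6 read-ops
[32] I6 finished on A0
[33] I6→R7

I5 = (17, 24, 29, 30)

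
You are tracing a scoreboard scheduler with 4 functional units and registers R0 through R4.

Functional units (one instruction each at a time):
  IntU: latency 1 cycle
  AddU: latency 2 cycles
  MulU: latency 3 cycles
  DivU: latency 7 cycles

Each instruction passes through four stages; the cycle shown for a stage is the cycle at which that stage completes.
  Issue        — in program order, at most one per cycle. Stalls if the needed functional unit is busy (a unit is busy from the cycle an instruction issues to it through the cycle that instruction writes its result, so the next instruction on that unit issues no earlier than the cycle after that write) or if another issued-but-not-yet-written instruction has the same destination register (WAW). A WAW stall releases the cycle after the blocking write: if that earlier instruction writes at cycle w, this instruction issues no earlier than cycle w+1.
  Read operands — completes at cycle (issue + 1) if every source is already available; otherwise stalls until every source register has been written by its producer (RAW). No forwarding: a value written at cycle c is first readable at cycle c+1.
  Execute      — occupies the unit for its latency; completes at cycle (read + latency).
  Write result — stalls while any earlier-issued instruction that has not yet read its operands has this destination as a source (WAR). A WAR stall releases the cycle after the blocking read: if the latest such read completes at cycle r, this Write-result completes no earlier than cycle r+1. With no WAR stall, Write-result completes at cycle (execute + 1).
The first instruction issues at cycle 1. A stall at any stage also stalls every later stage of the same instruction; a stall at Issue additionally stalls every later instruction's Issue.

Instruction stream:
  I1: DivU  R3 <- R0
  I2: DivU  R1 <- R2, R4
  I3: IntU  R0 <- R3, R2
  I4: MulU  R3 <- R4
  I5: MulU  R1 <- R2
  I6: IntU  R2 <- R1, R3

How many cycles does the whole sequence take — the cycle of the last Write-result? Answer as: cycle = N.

t=1  issue I1 (DivU)
t=2  I1 read-ops
t=9  I1 finished on DivU
t=10  I1→R3
t=11  issue I2 (DivU)
t=12  I2 read-ops | issue I3 (IntU)
t=13  I3 read-ops | issue I4 (MulU)
t=14  I3 finished on IntU | I4 read-ops
t=15  I3→R0
t=17  I4 finished on MulU
t=18  I4→R3
t=19  I2 finished on DivU
t=20  I2→R1
t=21  issue I5 (MulU)
t=22  I5 read-ops | issue I6 (IntU)
t=25  I5 finished on MulU
t=26  I5→R1
t=27  I6 read-ops
t=28  I6 finished on IntU
t=29  I6→R2

cycle = 29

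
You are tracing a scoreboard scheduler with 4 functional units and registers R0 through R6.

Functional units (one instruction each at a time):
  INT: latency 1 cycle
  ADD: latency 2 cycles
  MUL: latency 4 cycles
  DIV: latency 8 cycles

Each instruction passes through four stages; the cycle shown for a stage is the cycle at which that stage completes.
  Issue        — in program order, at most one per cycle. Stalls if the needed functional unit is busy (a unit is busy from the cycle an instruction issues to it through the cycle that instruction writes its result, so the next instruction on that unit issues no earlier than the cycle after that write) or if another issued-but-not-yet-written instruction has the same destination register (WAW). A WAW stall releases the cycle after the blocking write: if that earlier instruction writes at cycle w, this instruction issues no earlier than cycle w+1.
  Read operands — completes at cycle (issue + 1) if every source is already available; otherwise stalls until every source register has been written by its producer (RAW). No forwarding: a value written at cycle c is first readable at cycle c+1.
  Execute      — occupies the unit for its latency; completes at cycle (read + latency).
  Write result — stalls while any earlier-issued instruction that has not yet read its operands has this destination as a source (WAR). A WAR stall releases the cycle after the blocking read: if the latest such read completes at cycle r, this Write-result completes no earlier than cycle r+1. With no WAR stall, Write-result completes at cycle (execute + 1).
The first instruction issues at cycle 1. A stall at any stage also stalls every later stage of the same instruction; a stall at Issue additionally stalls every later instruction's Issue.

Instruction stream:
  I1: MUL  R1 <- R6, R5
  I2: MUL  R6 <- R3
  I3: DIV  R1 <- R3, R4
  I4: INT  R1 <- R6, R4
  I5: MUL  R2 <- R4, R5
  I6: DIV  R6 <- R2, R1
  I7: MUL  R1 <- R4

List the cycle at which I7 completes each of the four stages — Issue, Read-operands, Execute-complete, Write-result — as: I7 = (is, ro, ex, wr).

I7 = (28, 29, 33, 34)

1) issue 1, read 2, done 6, write 7
2) issue 8, read 9, done 13, write 14  <struct: MUL busy until I1 writes@7>
3) issue 9, read 10, done 18, write 19
4) issue 20, read 21, done 22, write 23  <WAW R1: wait I3 write@19>
5) issue 21, read 22, done 26, write 27
6) issue 22, read 28, done 36, write 37  <RAW R2: wait I5 write@27>
7) issue 28, read 29, done 33, write 34  <struct: MUL busy until I5 writes@27>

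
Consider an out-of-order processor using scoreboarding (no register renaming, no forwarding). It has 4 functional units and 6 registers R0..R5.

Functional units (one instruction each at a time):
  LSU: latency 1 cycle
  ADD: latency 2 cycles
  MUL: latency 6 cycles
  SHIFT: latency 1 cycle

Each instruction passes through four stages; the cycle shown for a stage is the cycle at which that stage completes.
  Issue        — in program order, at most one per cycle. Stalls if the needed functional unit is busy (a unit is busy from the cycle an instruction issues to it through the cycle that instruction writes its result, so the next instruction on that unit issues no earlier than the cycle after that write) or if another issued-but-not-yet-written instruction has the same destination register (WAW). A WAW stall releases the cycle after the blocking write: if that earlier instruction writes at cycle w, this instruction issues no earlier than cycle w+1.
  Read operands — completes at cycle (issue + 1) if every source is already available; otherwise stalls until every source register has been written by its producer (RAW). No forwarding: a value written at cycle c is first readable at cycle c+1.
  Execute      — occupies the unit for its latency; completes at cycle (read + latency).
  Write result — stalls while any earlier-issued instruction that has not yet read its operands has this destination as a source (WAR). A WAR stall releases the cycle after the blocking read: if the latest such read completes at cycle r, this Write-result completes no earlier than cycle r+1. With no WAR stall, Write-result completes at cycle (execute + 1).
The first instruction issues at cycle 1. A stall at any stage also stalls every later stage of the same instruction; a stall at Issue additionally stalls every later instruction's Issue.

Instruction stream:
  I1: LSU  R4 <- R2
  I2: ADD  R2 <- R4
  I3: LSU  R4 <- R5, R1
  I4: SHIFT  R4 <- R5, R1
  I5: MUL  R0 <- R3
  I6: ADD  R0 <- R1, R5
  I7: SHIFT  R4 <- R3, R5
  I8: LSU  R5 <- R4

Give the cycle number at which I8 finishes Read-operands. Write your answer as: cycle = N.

cycle = 24

c1: I1 issues→LSU
c2: I1 reads; I2 issues→ADD
c3: I1 exec-done
c4: I1 writes R4
c5: I2 reads; I3 issues→LSU
c6: I3 reads
c7: I2 exec-done; I3 exec-done
c8: I2 writes R2; I3 writes R4
c9: I4 issues→SHIFT
c10: I4 reads; I5 issues→MUL
c11: I4 exec-done; I5 reads
c12: I4 writes R4
c17: I5 exec-done
c18: I5 writes R0
c19: I6 issues→ADD
c20: I6 reads; I7 issues→SHIFT
c21: I7 reads; I8 issues→LSU
c22: I6 exec-done; I7 exec-done
c23: I6 writes R0; I7 writes R4
c24: I8 reads
c25: I8 exec-done
c26: I8 writes R5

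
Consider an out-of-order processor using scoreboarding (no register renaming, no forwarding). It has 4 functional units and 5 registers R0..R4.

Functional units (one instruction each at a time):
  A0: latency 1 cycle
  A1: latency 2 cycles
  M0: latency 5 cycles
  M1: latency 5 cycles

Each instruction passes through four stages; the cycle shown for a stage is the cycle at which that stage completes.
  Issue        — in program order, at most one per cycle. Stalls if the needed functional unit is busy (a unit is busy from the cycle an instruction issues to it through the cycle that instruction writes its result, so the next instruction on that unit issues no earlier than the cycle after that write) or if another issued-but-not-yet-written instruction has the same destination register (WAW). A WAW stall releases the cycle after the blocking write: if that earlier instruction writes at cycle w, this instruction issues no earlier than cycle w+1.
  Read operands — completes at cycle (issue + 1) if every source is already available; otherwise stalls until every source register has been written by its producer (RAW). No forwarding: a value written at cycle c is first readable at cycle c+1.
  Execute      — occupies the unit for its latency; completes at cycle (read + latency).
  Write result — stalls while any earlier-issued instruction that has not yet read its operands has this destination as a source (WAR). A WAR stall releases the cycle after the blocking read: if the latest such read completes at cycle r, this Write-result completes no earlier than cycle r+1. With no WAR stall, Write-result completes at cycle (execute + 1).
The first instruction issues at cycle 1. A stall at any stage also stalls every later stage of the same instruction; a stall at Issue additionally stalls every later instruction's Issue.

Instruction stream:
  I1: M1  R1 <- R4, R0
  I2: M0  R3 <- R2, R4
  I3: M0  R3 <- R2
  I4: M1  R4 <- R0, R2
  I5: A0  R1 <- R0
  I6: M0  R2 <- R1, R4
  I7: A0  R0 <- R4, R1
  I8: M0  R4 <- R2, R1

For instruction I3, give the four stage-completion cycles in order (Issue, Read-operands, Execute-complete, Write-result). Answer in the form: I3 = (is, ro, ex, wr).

[1] issue I1 (M1)
[2] I1 read-ops · issue I2 (M0)
[3] I2 read-ops
[7] I1 finished on M1
[8] I1→R1 · I2 finished on M0
[9] I2→R3
[10] issue I3 (M0)
[11] I3 read-ops · issue I4 (M1)
[12] I4 read-ops · issue I5 (A0)
[13] I5 read-ops
[14] I5 finished on A0
[15] I5→R1
[16] I3 finished on M0
[17] I3→R3 · I4 finished on M1
[18] I4→R4 · issue I6 (M0)
[19] I6 read-ops · issue I7 (A0)
[20] I7 read-ops
[21] I7 finished on A0
[22] I7→R0
[24] I6 finished on M0
[25] I6→R2
[26] issue I8 (M0)
[27] I8 read-ops
[32] I8 finished on M0
[33] I8→R4

I3 = (10, 11, 16, 17)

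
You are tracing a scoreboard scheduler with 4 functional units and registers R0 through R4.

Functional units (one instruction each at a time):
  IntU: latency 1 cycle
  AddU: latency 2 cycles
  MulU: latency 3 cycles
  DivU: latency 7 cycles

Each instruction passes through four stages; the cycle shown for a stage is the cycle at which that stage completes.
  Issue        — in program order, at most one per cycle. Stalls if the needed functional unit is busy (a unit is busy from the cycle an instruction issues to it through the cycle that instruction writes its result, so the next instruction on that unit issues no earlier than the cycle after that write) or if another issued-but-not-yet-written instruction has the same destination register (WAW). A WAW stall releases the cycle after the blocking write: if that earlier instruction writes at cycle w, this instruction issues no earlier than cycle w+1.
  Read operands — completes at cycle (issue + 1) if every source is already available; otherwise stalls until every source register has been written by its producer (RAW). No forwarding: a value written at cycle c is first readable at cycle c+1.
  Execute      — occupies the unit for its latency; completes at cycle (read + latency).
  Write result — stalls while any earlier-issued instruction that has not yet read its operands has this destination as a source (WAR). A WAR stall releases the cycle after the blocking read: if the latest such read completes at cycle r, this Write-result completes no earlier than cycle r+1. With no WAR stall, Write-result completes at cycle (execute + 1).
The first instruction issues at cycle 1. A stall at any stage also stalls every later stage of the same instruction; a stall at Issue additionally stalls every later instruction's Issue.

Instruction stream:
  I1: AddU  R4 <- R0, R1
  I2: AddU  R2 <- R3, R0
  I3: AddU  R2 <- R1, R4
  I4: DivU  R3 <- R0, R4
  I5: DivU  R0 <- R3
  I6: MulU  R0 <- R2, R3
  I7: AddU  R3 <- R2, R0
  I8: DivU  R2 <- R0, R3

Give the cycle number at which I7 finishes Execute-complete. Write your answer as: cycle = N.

t=1  issue I1 (AddU)
t=2  I1 read-ops
t=4  I1 finished on AddU
t=5  I1→R4
t=6  issue I2 (AddU)
t=7  I2 read-ops
t=9  I2 finished on AddU
t=10  I2→R2
t=11  issue I3 (AddU)
t=12  I3 read-ops | issue I4 (DivU)
t=13  I4 read-ops
t=14  I3 finished on AddU
t=15  I3→R2
t=20  I4 finished on DivU
t=21  I4→R3
t=22  issue I5 (DivU)
t=23  I5 read-ops
t=30  I5 finished on DivU
t=31  I5→R0
t=32  issue I6 (MulU)
t=33  I6 read-ops | issue I7 (AddU)
t=34  issue I8 (DivU)
t=36  I6 finished on MulU
t=37  I6→R0
t=38  I7 read-ops
t=40  I7 finished on AddU
t=41  I7→R3
t=42  I8 read-ops
t=49  I8 finished on DivU
t=50  I8→R2

cycle = 40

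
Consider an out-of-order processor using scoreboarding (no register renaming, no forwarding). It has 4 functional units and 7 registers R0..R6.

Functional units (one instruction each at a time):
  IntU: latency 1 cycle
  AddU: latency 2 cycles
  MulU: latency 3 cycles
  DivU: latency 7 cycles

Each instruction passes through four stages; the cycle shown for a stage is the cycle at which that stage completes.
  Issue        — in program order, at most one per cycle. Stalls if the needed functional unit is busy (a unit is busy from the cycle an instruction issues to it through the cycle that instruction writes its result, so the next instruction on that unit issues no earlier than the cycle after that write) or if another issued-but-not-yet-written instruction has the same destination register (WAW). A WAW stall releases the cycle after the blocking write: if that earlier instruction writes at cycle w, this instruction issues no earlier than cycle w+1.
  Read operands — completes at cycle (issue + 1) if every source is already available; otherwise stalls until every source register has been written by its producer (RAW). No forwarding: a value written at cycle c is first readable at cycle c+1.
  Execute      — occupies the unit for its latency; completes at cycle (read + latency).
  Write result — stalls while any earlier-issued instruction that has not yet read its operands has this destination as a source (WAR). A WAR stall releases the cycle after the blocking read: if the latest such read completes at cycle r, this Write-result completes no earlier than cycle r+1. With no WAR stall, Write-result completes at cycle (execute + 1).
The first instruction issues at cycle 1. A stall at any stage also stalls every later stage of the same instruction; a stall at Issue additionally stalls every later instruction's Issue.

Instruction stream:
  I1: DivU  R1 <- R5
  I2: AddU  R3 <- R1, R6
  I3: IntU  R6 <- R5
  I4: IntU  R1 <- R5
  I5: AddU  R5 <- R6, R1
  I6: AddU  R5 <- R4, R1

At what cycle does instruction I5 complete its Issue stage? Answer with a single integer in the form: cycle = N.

[1] issue I1 (DivU)
[2] I1 read-ops · issue I2 (AddU)
[3] issue I3 (IntU)
[4] I3 read-ops
[5] I3 finished on IntU
[9] I1 finished on DivU
[10] I1→R1
[11] I2 read-ops
[12] I3→R6
[13] I2 finished on AddU · issue I4 (IntU)
[14] I2→R3 · I4 read-ops
[15] I4 finished on IntU · issue I5 (AddU)
[16] I4→R1
[17] I5 read-ops
[19] I5 finished on AddU
[20] I5→R5
[21] issue I6 (AddU)
[22] I6 read-ops
[24] I6 finished on AddU
[25] I6→R5

cycle = 15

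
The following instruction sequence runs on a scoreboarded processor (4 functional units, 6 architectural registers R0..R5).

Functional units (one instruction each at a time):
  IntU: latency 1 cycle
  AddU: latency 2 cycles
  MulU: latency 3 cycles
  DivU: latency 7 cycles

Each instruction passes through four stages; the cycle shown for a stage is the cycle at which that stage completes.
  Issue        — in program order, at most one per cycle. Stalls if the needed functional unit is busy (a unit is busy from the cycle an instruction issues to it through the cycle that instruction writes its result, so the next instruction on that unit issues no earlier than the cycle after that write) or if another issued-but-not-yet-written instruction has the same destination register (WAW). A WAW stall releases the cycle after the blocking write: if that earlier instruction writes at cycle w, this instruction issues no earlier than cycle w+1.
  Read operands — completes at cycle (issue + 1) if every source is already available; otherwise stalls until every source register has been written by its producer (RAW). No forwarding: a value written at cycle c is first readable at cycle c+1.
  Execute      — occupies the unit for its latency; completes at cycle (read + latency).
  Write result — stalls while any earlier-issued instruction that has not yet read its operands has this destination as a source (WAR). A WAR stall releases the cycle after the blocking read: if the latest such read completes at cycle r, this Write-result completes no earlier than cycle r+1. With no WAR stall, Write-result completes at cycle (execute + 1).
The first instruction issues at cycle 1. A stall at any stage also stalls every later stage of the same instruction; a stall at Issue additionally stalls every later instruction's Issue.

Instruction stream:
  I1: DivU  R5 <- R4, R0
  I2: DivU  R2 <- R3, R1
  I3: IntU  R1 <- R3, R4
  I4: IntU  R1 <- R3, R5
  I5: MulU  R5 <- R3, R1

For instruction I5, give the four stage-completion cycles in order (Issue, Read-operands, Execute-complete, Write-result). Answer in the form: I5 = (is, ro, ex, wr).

I1  is:1  ro:2  ex:9  wr:10
I2  is:11  ro:12  ex:19  wr:20  — struct: DivU busy until I1 writes@10
I3  is:12  ro:13  ex:14  wr:15
I4  is:16  ro:17  ex:18  wr:19  — struct: IntU busy until I3 writes@15
I5  is:17  ro:20  ex:23  wr:24  — RAW R1: wait I4 write@19

I5 = (17, 20, 23, 24)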